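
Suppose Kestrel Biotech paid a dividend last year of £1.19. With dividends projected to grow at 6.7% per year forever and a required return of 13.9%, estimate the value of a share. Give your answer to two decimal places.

Gordon growth model: P₀ = D₁/(r − g). D₁ = 1.19 × (1 + 0.067) = 1.2697.
P₀ = 1.2697 / (0.139 − 0.067) = 1.2697 / 0.072 = 17.6351

£17.64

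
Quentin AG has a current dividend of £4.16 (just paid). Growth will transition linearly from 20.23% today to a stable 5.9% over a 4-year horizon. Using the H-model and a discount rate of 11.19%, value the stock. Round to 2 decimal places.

£105.82

H-model: P₀ = D₀[(1+g_L) + H(g_S−g_L)]/(r−g_L), with H = 4/2 = 2.
P₀ = 4.16 × [(1+0.059) + 2×(0.2023−0.059)] / (0.1119−0.059)
   = 4.16 × 1.3456 / 0.0529 = 105.8166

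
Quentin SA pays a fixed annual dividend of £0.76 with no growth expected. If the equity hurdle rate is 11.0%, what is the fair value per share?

Zero-growth DDM (perpetuity): P₀ = D/r = 0.76 / 0.11 = 6.9091

£6.91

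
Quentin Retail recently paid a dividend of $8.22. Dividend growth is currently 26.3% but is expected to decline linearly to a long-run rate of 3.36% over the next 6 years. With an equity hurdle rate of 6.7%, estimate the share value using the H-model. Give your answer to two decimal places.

$423.75

H-model: P₀ = D₀[(1+g_L) + H(g_S−g_L)]/(r−g_L), with H = 6/2 = 3.
P₀ = 8.22 × [(1+0.0336) + 3×(0.263−0.0336)] / (0.067−0.0336)
   = 8.22 × 1.7218 / 0.0334 = 423.7484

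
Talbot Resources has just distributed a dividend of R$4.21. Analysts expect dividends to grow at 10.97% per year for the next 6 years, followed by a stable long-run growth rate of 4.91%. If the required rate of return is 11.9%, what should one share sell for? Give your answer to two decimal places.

R$84.64

Two-stage DDM. Project D₁…D_6 at 0.1097, terminal growth 0.0491, discount at r = 0.119.
D_1 = 4.6718
D_2 = 5.1843
D_3 = 5.7531
D_4 = 6.3842
D_5 = 7.0845
D_6 = 7.8617
Terminal value at t=6: TV = D_7/(r−g) = 8.2477/(0.119−0.0491) = 117.9928
P₀ = 4.6718/(1+0.119)^1 + 5.1843/(1+0.119)^2 + 5.7531/(1+0.119)^3 + 6.3842/(1+0.119)^4 + 7.0845/(1+0.119)^5 + 7.8617/(1+0.119)^6 + 117.9928/(1+0.119)^6 = 84.6354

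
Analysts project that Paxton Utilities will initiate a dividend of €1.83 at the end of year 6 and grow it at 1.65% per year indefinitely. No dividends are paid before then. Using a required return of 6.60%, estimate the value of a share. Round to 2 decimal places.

Deferred-dividend DDM. At t=5 the remaining stream is a growing perpetuity with first payment D_6 = 1.83.
V_5 = D_6/(r−g) = 1.83/(0.066−0.0165) = 36.9697
P₀ = V_5/(1+r)^5 = 36.9697/(1+0.066)^5 = 26.8571

€26.86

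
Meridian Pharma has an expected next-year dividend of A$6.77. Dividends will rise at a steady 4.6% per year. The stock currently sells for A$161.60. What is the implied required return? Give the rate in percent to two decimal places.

8.79%

Rearranging the constant-growth DDM: r = D₁/P₀ + g.
r = 6.7700 / 161.60 + 0.046 = 0.04189 + 0.046 = 0.08789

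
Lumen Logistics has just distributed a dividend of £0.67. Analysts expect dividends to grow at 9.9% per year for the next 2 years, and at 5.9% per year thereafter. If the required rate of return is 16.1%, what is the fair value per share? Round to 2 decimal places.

Two-stage DDM. Project D₁…D_2 at 0.099, terminal growth 0.059, discount at r = 0.161.
D_1 = 0.7363
D_2 = 0.8092
Terminal value at t=2: TV = D_3/(r−g) = 0.8570/(0.161−0.059) = 8.4017
P₀ = 0.7363/(1+0.161)^1 + 0.8092/(1+0.161)^2 + 8.4017/(1+0.161)^2 = 7.4676

£7.47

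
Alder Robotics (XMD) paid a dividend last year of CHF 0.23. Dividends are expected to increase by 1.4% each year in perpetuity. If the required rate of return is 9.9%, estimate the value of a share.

CHF 2.74

Gordon growth model: P₀ = D₁/(r − g). D₁ = 0.23 × (1 + 0.014) = 0.2332.
P₀ = 0.2332 / (0.099 − 0.014) = 0.2332 / 0.085 = 2.7438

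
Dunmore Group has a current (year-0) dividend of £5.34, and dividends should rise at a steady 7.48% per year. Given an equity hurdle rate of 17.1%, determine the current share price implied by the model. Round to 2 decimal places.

Gordon growth model: P₀ = D₁/(r − g). D₁ = 5.34 × (1 + 0.0748) = 5.7394.
P₀ = 5.7394 / (0.171 − 0.0748) = 5.7394 / 0.0962 = 59.6615

£59.66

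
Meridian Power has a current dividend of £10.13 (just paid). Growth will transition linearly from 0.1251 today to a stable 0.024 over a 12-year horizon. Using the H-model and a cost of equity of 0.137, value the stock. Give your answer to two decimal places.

H-model: P₀ = D₀[(1+g_L) + H(g_S−g_L)]/(r−g_L), with H = 12/2 = 6.
P₀ = 10.13 × [(1+0.024) + 6×(0.1251−0.024)] / (0.137−0.024)
   = 10.13 × 1.6306 / 0.113 = 146.1768

£146.18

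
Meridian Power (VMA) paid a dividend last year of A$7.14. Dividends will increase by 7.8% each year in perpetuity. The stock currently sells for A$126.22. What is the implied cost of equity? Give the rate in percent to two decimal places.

Rearranging the constant-growth DDM: r = D₁/P₀ + g.
D₁ = 7.14 × (1 + 0.078) = 7.6969.
r = 7.6969 / 126.22 + 0.078 = 0.06098 + 0.078 = 0.13898

13.90%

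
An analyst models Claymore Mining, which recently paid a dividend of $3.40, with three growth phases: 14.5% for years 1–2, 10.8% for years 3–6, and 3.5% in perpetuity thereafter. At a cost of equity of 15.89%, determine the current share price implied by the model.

Three-stage DDM. Project D₁…D_6; terminal Gordon value at t=6 with g = 0.035; discount at r = 0.1589.
D_1 = 3.8930
D_2 = 4.4575
D_3 = 4.9389
D_4 = 5.4723
D_5 = 6.0633
D_6 = 6.7181
TV_6 = 6.9533/(0.1589−0.035) = 56.1200
P₀ = Σ Dₜ/(1+r)ᵗ + TV_6/(1+r)^6 = 41.7243

$41.72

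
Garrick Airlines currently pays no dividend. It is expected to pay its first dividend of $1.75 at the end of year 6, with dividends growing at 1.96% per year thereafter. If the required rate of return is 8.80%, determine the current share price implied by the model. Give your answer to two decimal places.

Deferred-dividend DDM. At t=5 the remaining stream is a growing perpetuity with first payment D_6 = 1.75.
V_5 = D_6/(r−g) = 1.75/(0.088−0.0196) = 25.5848
P₀ = V_5/(1+r)^5 = 25.5848/(1+0.088)^5 = 16.7818

$16.78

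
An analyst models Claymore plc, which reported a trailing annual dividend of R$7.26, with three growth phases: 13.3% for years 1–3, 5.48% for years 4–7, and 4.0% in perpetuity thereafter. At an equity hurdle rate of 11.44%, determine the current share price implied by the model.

Three-stage DDM. Project D₁…D_7; terminal Gordon value at t=7 with g = 0.04; discount at r = 0.1144.
D_1 = 8.2256
D_2 = 9.3196
D_3 = 10.5591
D_4 = 11.1377
D_5 = 11.7481
D_6 = 12.3919
D_7 = 13.0709
TV_7 = 13.5938/(0.1144−0.04) = 182.7121
P₀ = Σ Dₜ/(1+r)ᵗ + TV_7/(1+r)^7 = 134.7668

R$134.77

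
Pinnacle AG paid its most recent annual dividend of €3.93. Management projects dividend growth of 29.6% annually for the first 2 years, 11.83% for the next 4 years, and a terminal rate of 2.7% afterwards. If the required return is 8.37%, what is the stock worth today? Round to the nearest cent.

Three-stage DDM. Project D₁…D_6; terminal Gordon value at t=6 with g = 0.027; discount at r = 0.0837.
D_1 = 5.0933
D_2 = 6.6009
D_3 = 7.3818
D_4 = 8.2550
D_5 = 9.2316
D_6 = 10.3237
TV_6 = 10.6025/(0.0837−0.027) = 186.9921
P₀ = Σ Dₜ/(1+r)ᵗ + TV_6/(1+r)^6 = 150.0991

€150.10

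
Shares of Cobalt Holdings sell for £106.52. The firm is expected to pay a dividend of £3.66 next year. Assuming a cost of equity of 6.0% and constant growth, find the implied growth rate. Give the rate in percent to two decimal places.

From P₀ = D₁/(r − g), the implied growth is g = r − D₁/P₀.
g = 0.06 − 3.66/106.52 = 0.06 − 0.03436 = 0.02564

2.56%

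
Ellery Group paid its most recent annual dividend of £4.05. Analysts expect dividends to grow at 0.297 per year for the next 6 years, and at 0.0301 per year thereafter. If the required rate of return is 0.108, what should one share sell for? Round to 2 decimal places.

£181.50

Two-stage DDM. Project D₁…D_6 at 0.297, terminal growth 0.0301, discount at r = 0.108.
D_1 = 5.2528
D_2 = 6.8129
D_3 = 8.8364
D_4 = 11.4608
D_5 = 14.8647
D_6 = 19.2795
Terminal value at t=6: TV = D_7/(r−g) = 19.8598/(0.108−0.0301) = 254.9393
P₀ = 5.2528/(1+0.108)^1 + 6.8129/(1+0.108)^2 + 8.8364/(1+0.108)^3 + 11.4608/(1+0.108)^4 + 14.8647/(1+0.108)^5 + 19.2795/(1+0.108)^6 + 254.9393/(1+0.108)^6 = 181.4957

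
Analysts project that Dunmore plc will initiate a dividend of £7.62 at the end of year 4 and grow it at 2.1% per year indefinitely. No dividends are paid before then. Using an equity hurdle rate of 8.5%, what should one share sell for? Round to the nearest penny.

£93.21

Deferred-dividend DDM. At t=3 the remaining stream is a growing perpetuity with first payment D_4 = 7.62.
V_3 = D_4/(r−g) = 7.62/(0.085−0.021) = 119.0625
P₀ = V_3/(1+r)^3 = 119.0625/(1+0.085)^3 = 93.2150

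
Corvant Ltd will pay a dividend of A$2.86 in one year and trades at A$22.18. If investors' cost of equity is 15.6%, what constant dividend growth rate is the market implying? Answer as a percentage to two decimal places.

From P₀ = D₁/(r − g), the implied growth is g = r − D₁/P₀.
g = 0.156 − 2.86/22.18 = 0.156 − 0.12894 = 0.02706

2.71%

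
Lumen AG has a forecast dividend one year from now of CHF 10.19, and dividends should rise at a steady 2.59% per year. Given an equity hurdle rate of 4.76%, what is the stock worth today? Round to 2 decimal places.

CHF 469.59

Gordon growth model: P₀ = D₁/(r − g), with D₁ = 10.19 given directly.
P₀ = 10.1900 / (0.0476 − 0.0259) = 10.1900 / 0.0217 = 469.5853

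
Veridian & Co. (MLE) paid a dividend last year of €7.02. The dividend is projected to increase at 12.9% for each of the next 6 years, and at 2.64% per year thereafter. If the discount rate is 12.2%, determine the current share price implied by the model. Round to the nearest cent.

€121.28

Two-stage DDM. Project D₁…D_6 at 0.129, terminal growth 0.0264, discount at r = 0.122.
D_1 = 7.9256
D_2 = 8.9480
D_3 = 10.1023
D_4 = 11.4055
D_5 = 12.8768
D_6 = 14.5379
Terminal value at t=6: TV = D_7/(r−g) = 14.9217/(0.122−0.0264) = 156.0844
P₀ = 7.9256/(1+0.122)^1 + 8.9480/(1+0.122)^2 + 10.1023/(1+0.122)^3 + 11.4055/(1+0.122)^4 + 12.8768/(1+0.122)^5 + 14.5379/(1+0.122)^6 + 156.0844/(1+0.122)^6 = 121.2846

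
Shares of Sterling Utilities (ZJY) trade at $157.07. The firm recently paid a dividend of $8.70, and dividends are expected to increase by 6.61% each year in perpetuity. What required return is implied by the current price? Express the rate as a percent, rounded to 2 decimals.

Rearranging the constant-growth DDM: r = D₁/P₀ + g.
D₁ = 8.70 × (1 + 0.0661) = 9.2751.
r = 9.2751 / 157.07 + 0.0661 = 0.05905 + 0.0661 = 0.12515

12.52%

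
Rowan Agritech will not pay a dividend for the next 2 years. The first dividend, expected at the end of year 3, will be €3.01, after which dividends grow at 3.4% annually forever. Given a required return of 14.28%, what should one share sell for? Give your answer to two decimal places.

€21.18

Deferred-dividend DDM. At t=2 the remaining stream is a growing perpetuity with first payment D_3 = 3.01.
V_2 = D_3/(r−g) = 3.01/(0.1428−0.034) = 27.6654
P₀ = V_2/(1+r)^2 = 27.6654/(1+0.1428)^2 = 21.1835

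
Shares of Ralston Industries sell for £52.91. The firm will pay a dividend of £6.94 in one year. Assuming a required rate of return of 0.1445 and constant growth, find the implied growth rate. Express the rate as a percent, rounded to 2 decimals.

1.33%

From P₀ = D₁/(r − g), the implied growth is g = r − D₁/P₀.
g = 0.1445 − 6.94/52.91 = 0.1445 − 0.13117 = 0.01333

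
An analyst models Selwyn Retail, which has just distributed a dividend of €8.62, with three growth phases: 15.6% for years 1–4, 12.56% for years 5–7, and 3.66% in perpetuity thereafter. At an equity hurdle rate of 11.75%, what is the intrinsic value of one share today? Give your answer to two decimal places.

€196.84

Three-stage DDM. Project D₁…D_7; terminal Gordon value at t=7 with g = 0.0366; discount at r = 0.1175.
D_1 = 9.9647
D_2 = 11.5192
D_3 = 13.3162
D_4 = 15.3935
D_5 = 17.3270
D_6 = 19.5032
D_7 = 21.9528
TV_7 = 22.7563/(0.1175−0.0366) = 281.2895
P₀ = Σ Dₜ/(1+r)ᵗ + TV_7/(1+r)^7 = 196.8444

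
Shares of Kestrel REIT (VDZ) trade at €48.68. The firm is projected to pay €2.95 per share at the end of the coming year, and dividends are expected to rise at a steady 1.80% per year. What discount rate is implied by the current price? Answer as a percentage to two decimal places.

7.86%

Rearranging the constant-growth DDM: r = D₁/P₀ + g.
r = 2.9500 / 48.68 + 0.018 = 0.06060 + 0.018 = 0.07860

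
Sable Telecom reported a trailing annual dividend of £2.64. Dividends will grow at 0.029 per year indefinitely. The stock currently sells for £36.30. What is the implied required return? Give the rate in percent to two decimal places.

10.38%

Rearranging the constant-growth DDM: r = D₁/P₀ + g.
D₁ = 2.64 × (1 + 0.029) = 2.7166.
r = 2.7166 / 36.30 + 0.029 = 0.07484 + 0.029 = 0.10384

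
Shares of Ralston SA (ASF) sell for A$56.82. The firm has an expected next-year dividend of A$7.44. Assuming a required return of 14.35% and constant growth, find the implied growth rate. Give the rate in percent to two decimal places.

1.26%

From P₀ = D₁/(r − g), the implied growth is g = r − D₁/P₀.
g = 0.1435 − 7.44/56.82 = 0.1435 − 0.13094 = 0.01256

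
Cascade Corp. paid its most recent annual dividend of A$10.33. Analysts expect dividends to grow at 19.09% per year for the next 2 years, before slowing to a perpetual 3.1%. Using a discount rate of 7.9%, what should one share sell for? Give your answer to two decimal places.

A$294.27

Two-stage DDM. Project D₁…D_2 at 0.1909, terminal growth 0.031, discount at r = 0.079.
D_1 = 12.3020
D_2 = 14.6504
Terminal value at t=2: TV = D_3/(r−g) = 15.1046/(0.079−0.031) = 314.6794
P₀ = 12.3020/(1+0.079)^1 + 14.6504/(1+0.079)^2 + 314.6794/(1+0.079)^2 = 294.2722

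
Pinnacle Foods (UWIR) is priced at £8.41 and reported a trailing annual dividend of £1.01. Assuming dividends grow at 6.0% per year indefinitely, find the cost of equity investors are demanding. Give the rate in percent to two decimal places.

18.73%

Rearranging the constant-growth DDM: r = D₁/P₀ + g.
D₁ = 1.01 × (1 + 0.06) = 1.0706.
r = 1.0706 / 8.41 + 0.06 = 0.12730 + 0.06 = 0.18730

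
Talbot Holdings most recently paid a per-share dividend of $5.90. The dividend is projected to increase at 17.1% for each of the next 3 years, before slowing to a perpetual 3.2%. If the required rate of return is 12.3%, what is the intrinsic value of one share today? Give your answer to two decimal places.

Two-stage DDM. Project D₁…D_3 at 0.171, terminal growth 0.032, discount at r = 0.123.
D_1 = 6.9089
D_2 = 8.0903
D_3 = 9.4738
Terminal value at t=3: TV = D_4/(r−g) = 9.7769/(0.123−0.032) = 107.4388
P₀ = 6.9089/(1+0.123)^1 + 8.0903/(1+0.123)^2 + 9.4738/(1+0.123)^3 + 107.4388/(1+0.123)^3 = 95.1182

$95.12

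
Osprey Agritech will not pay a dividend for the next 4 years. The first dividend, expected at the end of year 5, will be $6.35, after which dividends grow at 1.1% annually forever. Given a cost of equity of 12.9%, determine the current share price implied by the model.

Deferred-dividend DDM. At t=4 the remaining stream is a growing perpetuity with first payment D_5 = 6.35.
V_4 = D_5/(r−g) = 6.35/(0.129−0.011) = 53.8136
P₀ = V_4/(1+r)^4 = 53.8136/(1+0.129)^4 = 33.1220

$33.12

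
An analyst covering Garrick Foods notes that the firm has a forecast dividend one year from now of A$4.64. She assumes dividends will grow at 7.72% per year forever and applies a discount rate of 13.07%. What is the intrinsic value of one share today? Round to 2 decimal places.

A$86.73

Gordon growth model: P₀ = D₁/(r − g), with D₁ = 4.64 given directly.
P₀ = 4.6400 / (0.1307 − 0.0772) = 4.6400 / 0.0535 = 86.7290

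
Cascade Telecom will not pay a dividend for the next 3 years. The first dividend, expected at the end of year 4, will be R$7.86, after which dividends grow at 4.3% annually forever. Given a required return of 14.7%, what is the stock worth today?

Deferred-dividend DDM. At t=3 the remaining stream is a growing perpetuity with first payment D_4 = 7.86.
V_3 = D_4/(r−g) = 7.86/(0.147−0.043) = 75.5769
P₀ = V_3/(1+r)^3 = 75.5769/(1+0.147)^3 = 50.0840

R$50.08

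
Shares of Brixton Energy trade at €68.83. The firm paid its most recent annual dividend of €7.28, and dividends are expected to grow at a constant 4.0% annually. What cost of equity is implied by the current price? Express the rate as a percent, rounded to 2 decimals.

15.00%

Rearranging the constant-growth DDM: r = D₁/P₀ + g.
D₁ = 7.28 × (1 + 0.04) = 7.5712.
r = 7.5712 / 68.83 + 0.04 = 0.11000 + 0.04 = 0.15000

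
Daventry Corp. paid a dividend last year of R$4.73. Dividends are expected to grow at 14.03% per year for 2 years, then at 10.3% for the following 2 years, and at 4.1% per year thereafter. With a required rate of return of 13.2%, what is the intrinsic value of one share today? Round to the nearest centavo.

R$70.93

Three-stage DDM. Project D₁…D_4; terminal Gordon value at t=4 with g = 0.041; discount at r = 0.132.
D_1 = 5.3936
D_2 = 6.1503
D_3 = 6.7838
D_4 = 7.4826
TV_4 = 7.7893/(0.132−0.041) = 85.5972
P₀ = Σ Dₜ/(1+r)ᵗ + TV_4/(1+r)^4 = 70.9262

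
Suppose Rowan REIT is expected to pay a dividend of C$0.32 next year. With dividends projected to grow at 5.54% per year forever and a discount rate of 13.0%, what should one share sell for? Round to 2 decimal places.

C$4.29

Gordon growth model: P₀ = D₁/(r − g), with D₁ = 0.32 given directly.
P₀ = 0.3200 / (0.13 − 0.0554) = 0.3200 / 0.0746 = 4.2895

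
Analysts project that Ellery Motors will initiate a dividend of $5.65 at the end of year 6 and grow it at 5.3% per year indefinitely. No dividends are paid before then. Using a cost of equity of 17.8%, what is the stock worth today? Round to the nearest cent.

Deferred-dividend DDM. At t=5 the remaining stream is a growing perpetuity with first payment D_6 = 5.65.
V_5 = D_6/(r−g) = 5.65/(0.178−0.053) = 45.2000
P₀ = V_5/(1+r)^5 = 45.2000/(1+0.178)^5 = 19.9256

$19.93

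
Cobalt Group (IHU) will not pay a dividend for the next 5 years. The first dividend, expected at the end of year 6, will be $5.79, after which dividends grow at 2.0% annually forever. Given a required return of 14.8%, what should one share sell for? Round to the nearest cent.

Deferred-dividend DDM. At t=5 the remaining stream is a growing perpetuity with first payment D_6 = 5.79.
V_5 = D_6/(r−g) = 5.79/(0.148−0.02) = 45.2344
P₀ = V_5/(1+r)^5 = 45.2344/(1+0.148)^5 = 22.6861

$22.69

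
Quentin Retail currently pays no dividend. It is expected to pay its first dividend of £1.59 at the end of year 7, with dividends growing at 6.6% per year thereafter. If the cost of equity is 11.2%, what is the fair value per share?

Deferred-dividend DDM. At t=6 the remaining stream is a growing perpetuity with first payment D_7 = 1.59.
V_6 = D_7/(r−g) = 1.59/(0.112−0.066) = 34.5652
P₀ = V_6/(1+r)^6 = 34.5652/(1+0.112)^6 = 18.2814

£18.28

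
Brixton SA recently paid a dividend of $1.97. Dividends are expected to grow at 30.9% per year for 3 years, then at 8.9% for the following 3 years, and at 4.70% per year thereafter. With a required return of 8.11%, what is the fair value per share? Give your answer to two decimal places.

Three-stage DDM. Project D₁…D_6; terminal Gordon value at t=6 with g = 0.047; discount at r = 0.0811.
D_1 = 2.5787
D_2 = 3.3756
D_3 = 4.4186
D_4 = 4.8119
D_5 = 5.2401
D_6 = 5.7065
TV_6 = 5.9747/(0.0811−0.047) = 175.2109
P₀ = Σ Dₜ/(1+r)ᵗ + TV_6/(1+r)^6 = 129.1554

$129.16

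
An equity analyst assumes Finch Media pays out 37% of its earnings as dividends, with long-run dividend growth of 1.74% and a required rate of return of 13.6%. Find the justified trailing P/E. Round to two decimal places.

3.17

Justified trailing P/E = b(1+g)/(r−g) = 0.37×(1+0.0174)/(0.136−0.0174) = 3.1740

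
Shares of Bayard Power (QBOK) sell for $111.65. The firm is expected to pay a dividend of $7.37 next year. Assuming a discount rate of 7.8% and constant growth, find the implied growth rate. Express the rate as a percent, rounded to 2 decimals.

From P₀ = D₁/(r − g), the implied growth is g = r − D₁/P₀.
g = 0.078 − 7.37/111.65 = 0.078 − 0.06601 = 0.01199

1.20%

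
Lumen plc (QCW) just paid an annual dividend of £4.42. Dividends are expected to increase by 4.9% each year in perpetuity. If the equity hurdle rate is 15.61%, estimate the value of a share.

£43.29

Gordon growth model: P₀ = D₁/(r − g). D₁ = 4.42 × (1 + 0.049) = 4.6366.
P₀ = 4.6366 / (0.1561 − 0.049) = 4.6366 / 0.1071 = 43.2921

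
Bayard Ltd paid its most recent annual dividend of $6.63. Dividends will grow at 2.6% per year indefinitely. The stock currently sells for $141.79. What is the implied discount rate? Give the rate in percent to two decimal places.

7.40%

Rearranging the constant-growth DDM: r = D₁/P₀ + g.
D₁ = 6.63 × (1 + 0.026) = 6.8024.
r = 6.8024 / 141.79 + 0.026 = 0.04798 + 0.026 = 0.07398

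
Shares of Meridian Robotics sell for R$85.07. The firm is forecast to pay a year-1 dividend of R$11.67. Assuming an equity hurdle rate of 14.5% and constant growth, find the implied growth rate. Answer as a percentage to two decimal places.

From P₀ = D₁/(r − g), the implied growth is g = r − D₁/P₀.
g = 0.145 − 11.67/85.07 = 0.145 − 0.13718 = 0.00782

0.78%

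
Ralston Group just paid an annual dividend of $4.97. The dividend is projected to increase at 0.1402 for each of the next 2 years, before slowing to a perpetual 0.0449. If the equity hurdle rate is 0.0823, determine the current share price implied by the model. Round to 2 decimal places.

$164.86

Two-stage DDM. Project D₁…D_2 at 0.1402, terminal growth 0.0449, discount at r = 0.0823.
D_1 = 5.6668
D_2 = 6.4613
Terminal value at t=2: TV = D_3/(r−g) = 6.7514/(0.0823−0.0449) = 180.5184
P₀ = 5.6668/(1+0.0823)^1 + 6.4613/(1+0.0823)^2 + 180.5184/(1+0.0823)^2 = 164.8603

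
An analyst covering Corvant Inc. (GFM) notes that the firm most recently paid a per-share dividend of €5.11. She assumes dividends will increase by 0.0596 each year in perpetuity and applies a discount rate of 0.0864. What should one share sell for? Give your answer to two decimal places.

€202.04

Gordon growth model: P₀ = D₁/(r − g). D₁ = 5.11 × (1 + 0.0596) = 5.4146.
P₀ = 5.4146 / (0.0864 − 0.0596) = 5.4146 / 0.0268 = 202.0357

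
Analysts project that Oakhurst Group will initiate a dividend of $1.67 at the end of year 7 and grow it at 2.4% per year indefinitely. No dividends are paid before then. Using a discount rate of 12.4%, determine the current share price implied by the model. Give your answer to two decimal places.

$8.28

Deferred-dividend DDM. At t=6 the remaining stream is a growing perpetuity with first payment D_7 = 1.67.
V_6 = D_7/(r−g) = 1.67/(0.124−0.024) = 16.7000
P₀ = V_6/(1+r)^6 = 16.7000/(1+0.124)^6 = 8.2817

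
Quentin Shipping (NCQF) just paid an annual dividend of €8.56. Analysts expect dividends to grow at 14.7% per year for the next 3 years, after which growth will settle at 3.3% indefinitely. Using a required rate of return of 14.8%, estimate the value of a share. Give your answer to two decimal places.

Two-stage DDM. Project D₁…D_3 at 0.147, terminal growth 0.033, discount at r = 0.148.
D_1 = 9.8183
D_2 = 11.2616
D_3 = 12.9171
Terminal value at t=3: TV = D_4/(r−g) = 13.3433/(0.148−0.033) = 116.0290
P₀ = 9.8183/(1+0.148)^1 + 11.2616/(1+0.148)^2 + 12.9171/(1+0.148)^3 + 116.0290/(1+0.148)^3 = 102.3257

€102.33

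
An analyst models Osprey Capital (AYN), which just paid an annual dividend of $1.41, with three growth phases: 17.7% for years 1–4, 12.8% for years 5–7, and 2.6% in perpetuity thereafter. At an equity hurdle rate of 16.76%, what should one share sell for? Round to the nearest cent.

$19.34

Three-stage DDM. Project D₁…D_7; terminal Gordon value at t=7 with g = 0.026; discount at r = 0.1676.
D_1 = 1.6596
D_2 = 1.9533
D_3 = 2.2991
D_4 = 2.7060
D_5 = 3.0523
D_6 = 3.4430
D_7 = 3.8838
TV_7 = 3.9847/(0.1676−0.026) = 28.1408
P₀ = Σ Dₜ/(1+r)ᵗ + TV_7/(1+r)^7 = 19.3448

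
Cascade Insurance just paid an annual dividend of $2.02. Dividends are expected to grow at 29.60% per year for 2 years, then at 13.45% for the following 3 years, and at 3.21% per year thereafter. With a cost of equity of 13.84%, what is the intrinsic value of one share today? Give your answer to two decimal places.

$37.88

Three-stage DDM. Project D₁…D_5; terminal Gordon value at t=5 with g = 0.0321; discount at r = 0.1384.
D_1 = 2.6179
D_2 = 3.3928
D_3 = 3.8492
D_4 = 4.3669
D_5 = 4.9542
TV_5 = 5.1132/(0.1384−0.0321) = 48.1020
P₀ = Σ Dₜ/(1+r)ᵗ + TV_5/(1+r)^5 = 37.8767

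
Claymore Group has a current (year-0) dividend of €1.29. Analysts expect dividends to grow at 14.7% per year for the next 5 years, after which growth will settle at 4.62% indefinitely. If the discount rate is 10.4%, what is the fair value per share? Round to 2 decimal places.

Two-stage DDM. Project D₁…D_5 at 0.147, terminal growth 0.0462, discount at r = 0.104.
D_1 = 1.4796
D_2 = 1.6971
D_3 = 1.9466
D_4 = 2.2328
D_5 = 2.5610
Terminal value at t=5: TV = D_6/(r−g) = 2.6793/(0.104−0.0462) = 46.3547
P₀ = 1.4796/(1+0.104)^1 + 1.6971/(1+0.104)^2 + 1.9466/(1+0.104)^3 + 2.2328/(1+0.104)^4 + 2.5610/(1+0.104)^5 + 46.3547/(1+0.104)^5 = 35.5089

€35.51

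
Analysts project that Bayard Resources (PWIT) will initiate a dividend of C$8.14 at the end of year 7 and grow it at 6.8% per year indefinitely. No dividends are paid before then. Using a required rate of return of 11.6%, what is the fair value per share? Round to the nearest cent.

Deferred-dividend DDM. At t=6 the remaining stream is a growing perpetuity with first payment D_7 = 8.14.
V_6 = D_7/(r−g) = 8.14/(0.116−0.068) = 169.5833
P₀ = V_6/(1+r)^6 = 169.5833/(1+0.116)^6 = 87.7805

C$87.78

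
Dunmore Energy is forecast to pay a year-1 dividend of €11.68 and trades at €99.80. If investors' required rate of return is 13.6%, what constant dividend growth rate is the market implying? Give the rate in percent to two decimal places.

1.90%

From P₀ = D₁/(r − g), the implied growth is g = r − D₁/P₀.
g = 0.136 − 11.68/99.80 = 0.136 − 0.11703 = 0.01897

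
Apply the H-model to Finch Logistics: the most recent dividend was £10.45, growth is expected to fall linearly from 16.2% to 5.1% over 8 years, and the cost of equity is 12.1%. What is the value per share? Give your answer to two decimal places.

£223.18

H-model: P₀ = D₀[(1+g_L) + H(g_S−g_L)]/(r−g_L), with H = 8/2 = 4.
P₀ = 10.45 × [(1+0.051) + 4×(0.162−0.051)] / (0.121−0.051)
   = 10.45 × 1.4950 / 0.07 = 223.1821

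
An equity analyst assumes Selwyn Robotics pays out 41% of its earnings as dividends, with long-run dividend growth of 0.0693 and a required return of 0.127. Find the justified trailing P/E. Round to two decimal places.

Justified trailing P/E = b(1+g)/(r−g) = 0.41×(1+0.0693)/(0.127−0.0693) = 7.5981

7.60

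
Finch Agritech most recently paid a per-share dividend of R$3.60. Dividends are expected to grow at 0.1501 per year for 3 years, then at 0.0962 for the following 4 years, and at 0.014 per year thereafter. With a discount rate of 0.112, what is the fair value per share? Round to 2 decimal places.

R$65.85

Three-stage DDM. Project D₁…D_7; terminal Gordon value at t=7 with g = 0.014; discount at r = 0.112.
D_1 = 4.1404
D_2 = 4.7618
D_3 = 5.4766
D_4 = 6.0034
D_5 = 6.5810
D_6 = 7.2140
D_7 = 7.9080
TV_7 = 8.0187/(0.112−0.014) = 81.8239
P₀ = Σ Dₜ/(1+r)ᵗ + TV_7/(1+r)^7 = 65.8483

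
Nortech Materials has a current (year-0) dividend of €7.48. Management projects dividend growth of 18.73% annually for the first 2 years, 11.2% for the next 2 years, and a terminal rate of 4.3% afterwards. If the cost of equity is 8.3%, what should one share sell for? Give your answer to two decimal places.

€283.04

Three-stage DDM. Project D₁…D_4; terminal Gordon value at t=4 with g = 0.043; discount at r = 0.083.
D_1 = 8.8810
D_2 = 10.5444
D_3 = 11.7254
D_4 = 13.0386
TV_4 = 13.5993/(0.083−0.043) = 339.9824
P₀ = Σ Dₜ/(1+r)ᵗ + TV_4/(1+r)^4 = 283.0391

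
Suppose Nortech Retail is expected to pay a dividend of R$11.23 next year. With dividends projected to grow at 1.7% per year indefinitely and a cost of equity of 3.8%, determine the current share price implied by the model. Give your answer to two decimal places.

R$534.76

Gordon growth model: P₀ = D₁/(r − g), with D₁ = 11.23 given directly.
P₀ = 11.2300 / (0.038 − 0.017) = 11.2300 / 0.021 = 534.7619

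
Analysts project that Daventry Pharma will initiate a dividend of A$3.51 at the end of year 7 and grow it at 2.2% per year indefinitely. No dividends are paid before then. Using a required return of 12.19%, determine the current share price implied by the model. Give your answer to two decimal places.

A$17.62

Deferred-dividend DDM. At t=6 the remaining stream is a growing perpetuity with first payment D_7 = 3.51.
V_6 = D_7/(r−g) = 3.51/(0.1219−0.022) = 35.1351
P₀ = V_6/(1+r)^6 = 35.1351/(1+0.1219)^6 = 17.6204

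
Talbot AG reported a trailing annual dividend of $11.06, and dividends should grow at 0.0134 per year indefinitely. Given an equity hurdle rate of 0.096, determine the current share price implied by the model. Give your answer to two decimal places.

$135.69

Gordon growth model: P₀ = D₁/(r − g). D₁ = 11.06 × (1 + 0.0134) = 11.2082.
P₀ = 11.2082 / (0.096 − 0.0134) = 11.2082 / 0.0826 = 135.6925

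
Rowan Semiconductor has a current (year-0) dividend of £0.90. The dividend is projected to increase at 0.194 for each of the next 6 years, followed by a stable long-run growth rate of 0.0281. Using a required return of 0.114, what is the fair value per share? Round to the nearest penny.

£23.26

Two-stage DDM. Project D₁…D_6 at 0.194, terminal growth 0.0281, discount at r = 0.114.
D_1 = 1.0746
D_2 = 1.2831
D_3 = 1.5320
D_4 = 1.8292
D_5 = 2.1841
D_6 = 2.6078
Terminal value at t=6: TV = D_7/(r−g) = 2.6810/(0.114−0.0281) = 31.2112
P₀ = 1.0746/(1+0.114)^1 + 1.2831/(1+0.114)^2 + 1.5320/(1+0.114)^3 + 1.8292/(1+0.114)^4 + 2.1841/(1+0.114)^5 + 2.6078/(1+0.114)^6 + 31.2112/(1+0.114)^6 = 23.2624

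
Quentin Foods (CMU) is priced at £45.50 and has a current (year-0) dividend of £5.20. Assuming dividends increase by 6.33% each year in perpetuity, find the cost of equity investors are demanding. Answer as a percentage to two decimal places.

18.48%

Rearranging the constant-growth DDM: r = D₁/P₀ + g.
D₁ = 5.20 × (1 + 0.0633) = 5.5292.
r = 5.5292 / 45.50 + 0.0633 = 0.12152 + 0.0633 = 0.18482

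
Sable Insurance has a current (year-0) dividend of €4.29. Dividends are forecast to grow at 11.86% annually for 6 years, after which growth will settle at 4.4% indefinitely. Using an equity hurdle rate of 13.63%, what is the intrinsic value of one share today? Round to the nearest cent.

Two-stage DDM. Project D₁…D_6 at 0.1186, terminal growth 0.044, discount at r = 0.1363.
D_1 = 4.7988
D_2 = 5.3679
D_3 = 6.0046
D_4 = 6.7167
D_5 = 7.5133
D_6 = 8.4044
Terminal value at t=6: TV = D_7/(r−g) = 8.7742/(0.1363−0.044) = 95.0616
P₀ = 4.7988/(1+0.1363)^1 + 5.3679/(1+0.1363)^2 + 6.0046/(1+0.1363)^3 + 6.7167/(1+0.1363)^4 + 7.5133/(1+0.1363)^5 + 8.4044/(1+0.1363)^6 + 95.0616/(1+0.1363)^6 = 68.5344

€68.53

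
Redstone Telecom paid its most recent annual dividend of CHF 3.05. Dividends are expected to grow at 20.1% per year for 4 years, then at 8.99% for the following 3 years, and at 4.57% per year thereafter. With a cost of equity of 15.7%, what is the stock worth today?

CHF 50.65

Three-stage DDM. Project D₁…D_7; terminal Gordon value at t=7 with g = 0.0457; discount at r = 0.157.
D_1 = 3.6631
D_2 = 4.3993
D_3 = 5.2836
D_4 = 6.3456
D_5 = 6.9161
D_6 = 7.5378
D_7 = 8.2155
TV_7 = 8.5909/(0.157−0.0457) = 77.1869
P₀ = Σ Dₜ/(1+r)ᵗ + TV_7/(1+r)^7 = 50.6535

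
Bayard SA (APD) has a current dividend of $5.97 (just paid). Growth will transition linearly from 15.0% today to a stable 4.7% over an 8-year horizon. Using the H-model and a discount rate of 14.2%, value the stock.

$91.69

H-model: P₀ = D₀[(1+g_L) + H(g_S−g_L)]/(r−g_L), with H = 8/2 = 4.
P₀ = 5.97 × [(1+0.047) + 4×(0.15−0.047)] / (0.142−0.047)
   = 5.97 × 1.4590 / 0.095 = 91.6866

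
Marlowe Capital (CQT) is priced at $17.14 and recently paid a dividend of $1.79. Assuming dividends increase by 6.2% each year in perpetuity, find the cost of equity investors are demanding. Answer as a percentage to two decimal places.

Rearranging the constant-growth DDM: r = D₁/P₀ + g.
D₁ = 1.79 × (1 + 0.062) = 1.9010.
r = 1.9010 / 17.14 + 0.062 = 0.11091 + 0.062 = 0.17291

17.29%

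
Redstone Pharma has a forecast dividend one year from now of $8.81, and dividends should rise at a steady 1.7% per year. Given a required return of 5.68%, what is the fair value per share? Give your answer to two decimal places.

Gordon growth model: P₀ = D₁/(r − g), with D₁ = 8.81 given directly.
P₀ = 8.8100 / (0.0568 − 0.017) = 8.8100 / 0.0398 = 221.3568

$221.36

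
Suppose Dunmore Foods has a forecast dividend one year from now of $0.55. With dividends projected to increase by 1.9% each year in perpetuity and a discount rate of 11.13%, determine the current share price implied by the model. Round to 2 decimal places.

Gordon growth model: P₀ = D₁/(r − g), with D₁ = 0.55 given directly.
P₀ = 0.5500 / (0.1113 − 0.019) = 0.5500 / 0.0923 = 5.9588

$5.96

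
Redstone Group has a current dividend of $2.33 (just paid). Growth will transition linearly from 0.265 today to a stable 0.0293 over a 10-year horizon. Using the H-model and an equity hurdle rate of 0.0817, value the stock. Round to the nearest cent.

$98.17

H-model: P₀ = D₀[(1+g_L) + H(g_S−g_L)]/(r−g_L), with H = 10/2 = 5.
P₀ = 2.33 × [(1+0.0293) + 5×(0.265−0.0293)] / (0.0817−0.0293)
   = 2.33 × 2.2078 / 0.0524 = 98.1713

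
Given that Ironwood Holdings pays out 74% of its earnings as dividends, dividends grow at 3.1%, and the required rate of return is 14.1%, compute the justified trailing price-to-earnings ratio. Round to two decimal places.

6.94

Justified trailing P/E = b(1+g)/(r−g) = 0.74×(1+0.031)/(0.141−0.031) = 6.9358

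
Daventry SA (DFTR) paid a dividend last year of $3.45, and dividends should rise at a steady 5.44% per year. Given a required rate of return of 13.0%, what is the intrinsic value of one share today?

Gordon growth model: P₀ = D₁/(r − g). D₁ = 3.45 × (1 + 0.0544) = 3.6377.
P₀ = 3.6377 / (0.13 − 0.0544) = 3.6377 / 0.0756 = 48.1175

$48.12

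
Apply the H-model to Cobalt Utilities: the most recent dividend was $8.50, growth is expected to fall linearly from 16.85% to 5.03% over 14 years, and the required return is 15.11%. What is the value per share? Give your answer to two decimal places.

$158.34

H-model: P₀ = D₀[(1+g_L) + H(g_S−g_L)]/(r−g_L), with H = 14/2 = 7.
P₀ = 8.50 × [(1+0.0503) + 7×(0.1685−0.0503)] / (0.1511−0.0503)
   = 8.50 × 1.8777 / 0.1008 = 158.3378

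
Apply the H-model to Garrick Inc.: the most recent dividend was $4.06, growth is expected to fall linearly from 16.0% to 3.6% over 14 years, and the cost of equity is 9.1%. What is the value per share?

$140.55

H-model: P₀ = D₀[(1+g_L) + H(g_S−g_L)]/(r−g_L), with H = 14/2 = 7.
P₀ = 4.06 × [(1+0.036) + 7×(0.16−0.036)] / (0.091−0.036)
   = 4.06 × 1.9040 / 0.055 = 140.5498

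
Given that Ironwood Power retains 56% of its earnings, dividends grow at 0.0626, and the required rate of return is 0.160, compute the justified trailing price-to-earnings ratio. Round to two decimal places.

Payout ratio b = 1 − 0.56 = 0.44.
Justified trailing P/E = b(1+g)/(r−g) = 0.44×(1+0.0626)/(0.16−0.0626) = 4.8002

4.80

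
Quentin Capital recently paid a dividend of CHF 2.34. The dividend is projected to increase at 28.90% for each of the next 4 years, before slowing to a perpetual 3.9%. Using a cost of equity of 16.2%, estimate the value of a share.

Two-stage DDM. Project D₁…D_4 at 0.289, terminal growth 0.039, discount at r = 0.162.
D_1 = 3.0163
D_2 = 3.8880
D_3 = 5.0116
D_4 = 6.4599
Terminal value at t=4: TV = D_5/(r−g) = 6.7119/(0.162−0.039) = 54.5680
P₀ = 3.0163/(1+0.162)^1 + 3.8880/(1+0.162)^2 + 5.0116/(1+0.162)^3 + 6.4599/(1+0.162)^4 + 54.5680/(1+0.162)^4 = 42.1431

CHF 42.14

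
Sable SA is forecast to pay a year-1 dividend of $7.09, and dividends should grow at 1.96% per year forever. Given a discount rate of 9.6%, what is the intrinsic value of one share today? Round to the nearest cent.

Gordon growth model: P₀ = D₁/(r − g), with D₁ = 7.09 given directly.
P₀ = 7.0900 / (0.096 − 0.0196) = 7.0900 / 0.0764 = 92.8010

$92.80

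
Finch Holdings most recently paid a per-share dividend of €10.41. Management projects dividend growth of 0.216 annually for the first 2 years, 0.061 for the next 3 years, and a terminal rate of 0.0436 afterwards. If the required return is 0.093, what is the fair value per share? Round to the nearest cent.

Three-stage DDM. Project D₁…D_5; terminal Gordon value at t=5 with g = 0.0436; discount at r = 0.093.
D_1 = 12.6586
D_2 = 15.3928
D_3 = 16.3318
D_4 = 17.3280
D_5 = 18.3850
TV_5 = 19.1866/(0.093−0.0436) = 388.3928
P₀ = Σ Dₜ/(1+r)ᵗ + TV_5/(1+r)^5 = 309.8845

€309.88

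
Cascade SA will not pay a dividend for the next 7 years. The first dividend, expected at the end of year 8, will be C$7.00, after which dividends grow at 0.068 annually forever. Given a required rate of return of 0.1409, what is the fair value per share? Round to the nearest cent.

C$38.16

Deferred-dividend DDM. At t=7 the remaining stream is a growing perpetuity with first payment D_8 = 7.00.
V_7 = D_8/(r−g) = 7.00/(0.1409−0.068) = 96.0219
P₀ = V_7/(1+r)^7 = 96.0219/(1+0.1409)^7 = 38.1626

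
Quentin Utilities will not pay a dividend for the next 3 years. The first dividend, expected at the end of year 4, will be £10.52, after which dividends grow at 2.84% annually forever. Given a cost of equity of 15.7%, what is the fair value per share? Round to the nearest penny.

Deferred-dividend DDM. At t=3 the remaining stream is a growing perpetuity with first payment D_4 = 10.52.
V_3 = D_4/(r−g) = 10.52/(0.157−0.0284) = 81.8040
P₀ = V_3/(1+r)^3 = 81.8040/(1+0.157)^3 = 52.8171

£52.82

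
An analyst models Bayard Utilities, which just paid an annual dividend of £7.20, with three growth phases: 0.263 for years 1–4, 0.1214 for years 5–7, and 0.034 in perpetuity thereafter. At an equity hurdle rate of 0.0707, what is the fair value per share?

£541.42

Three-stage DDM. Project D₁…D_7; terminal Gordon value at t=7 with g = 0.034; discount at r = 0.0707.
D_1 = 9.0936
D_2 = 11.4852
D_3 = 14.5058
D_4 = 18.3209
D_5 = 20.5450
D_6 = 23.0392
D_7 = 25.8361
TV_7 = 26.7146/(0.0707−0.034) = 727.9173
P₀ = Σ Dₜ/(1+r)ᵗ + TV_7/(1+r)^7 = 541.4180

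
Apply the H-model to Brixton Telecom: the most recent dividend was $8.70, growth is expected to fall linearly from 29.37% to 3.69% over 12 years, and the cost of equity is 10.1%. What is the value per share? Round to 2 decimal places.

$349.86

H-model: P₀ = D₀[(1+g_L) + H(g_S−g_L)]/(r−g_L), with H = 12/2 = 6.
P₀ = 8.70 × [(1+0.0369) + 6×(0.2937−0.0369)] / (0.101−0.0369)
   = 8.70 × 2.5777 / 0.0641 = 349.8594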